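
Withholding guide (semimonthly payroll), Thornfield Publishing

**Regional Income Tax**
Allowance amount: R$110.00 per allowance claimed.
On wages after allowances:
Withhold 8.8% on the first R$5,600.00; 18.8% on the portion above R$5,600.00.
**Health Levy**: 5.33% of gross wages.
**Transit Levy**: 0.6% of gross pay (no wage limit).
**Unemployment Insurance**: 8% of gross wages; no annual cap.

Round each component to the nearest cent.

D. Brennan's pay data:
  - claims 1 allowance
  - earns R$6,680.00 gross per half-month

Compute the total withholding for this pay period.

R$1,605.68

Regional Income Tax: taxable = R$6,680.00 − 1×R$110.00 = R$6,570.00
  R$492.80 + 18.8% × (R$6,570.00 − R$5,600.00) = R$492.80 + 18.8% × R$970.00 = R$675.16
Health Levy: 5.33% × R$6,680.00 = R$356.04
Transit Levy: 0.6% × R$6,680.00 = R$40.08
Unemployment Insurance: 8% × R$6,680.00 = R$534.40
Total: R$675.16 + R$356.04 + R$40.08 + R$534.40 = R$1,605.68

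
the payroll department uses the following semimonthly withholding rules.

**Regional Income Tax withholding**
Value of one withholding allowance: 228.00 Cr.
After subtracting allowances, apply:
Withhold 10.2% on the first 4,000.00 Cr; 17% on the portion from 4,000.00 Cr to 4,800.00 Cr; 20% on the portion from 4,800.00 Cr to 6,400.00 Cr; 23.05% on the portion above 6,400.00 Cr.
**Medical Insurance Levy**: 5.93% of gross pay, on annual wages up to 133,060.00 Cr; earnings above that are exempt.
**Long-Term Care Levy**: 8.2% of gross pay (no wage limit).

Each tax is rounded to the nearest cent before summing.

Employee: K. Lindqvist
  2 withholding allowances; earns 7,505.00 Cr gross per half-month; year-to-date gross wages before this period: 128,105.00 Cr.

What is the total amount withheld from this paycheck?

Regional Income Tax: taxable = 7,505.00 Cr − 2×228.00 Cr = 7,049.00 Cr
  864.00 Cr + 23.05% × (7,049.00 Cr − 6,400.00 Cr) = 864.00 Cr + 23.05% × 649.00 Cr = 1,013.59 Cr
Medical Insurance Levy: cap 133,060.00 Cr − YTD 128,105.00 Cr = 4,955.00 Cr subject; 5.93% × 4,955.00 Cr = 293.83 Cr
Long-Term Care Levy: 8.2% × 7,505.00 Cr = 615.41 Cr
Total: 1,013.59 Cr + 293.83 Cr + 615.41 Cr = 1,922.83 Cr

1,922.83 Cr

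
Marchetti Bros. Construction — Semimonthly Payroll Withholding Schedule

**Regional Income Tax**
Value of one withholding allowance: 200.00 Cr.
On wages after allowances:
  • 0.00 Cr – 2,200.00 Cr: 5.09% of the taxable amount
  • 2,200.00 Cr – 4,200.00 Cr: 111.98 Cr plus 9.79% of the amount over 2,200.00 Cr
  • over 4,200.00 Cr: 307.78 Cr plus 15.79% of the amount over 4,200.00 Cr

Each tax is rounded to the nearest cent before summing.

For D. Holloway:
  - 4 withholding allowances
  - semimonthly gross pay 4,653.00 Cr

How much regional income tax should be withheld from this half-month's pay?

273.81 Cr

Regional Income Tax: taxable = 4,653.00 Cr − 4×200.00 Cr = 3,853.00 Cr
  111.98 Cr + 9.79% × (3,853.00 Cr − 2,200.00 Cr) = 111.98 Cr + 9.79% × 1,653.00 Cr = 273.81 Cr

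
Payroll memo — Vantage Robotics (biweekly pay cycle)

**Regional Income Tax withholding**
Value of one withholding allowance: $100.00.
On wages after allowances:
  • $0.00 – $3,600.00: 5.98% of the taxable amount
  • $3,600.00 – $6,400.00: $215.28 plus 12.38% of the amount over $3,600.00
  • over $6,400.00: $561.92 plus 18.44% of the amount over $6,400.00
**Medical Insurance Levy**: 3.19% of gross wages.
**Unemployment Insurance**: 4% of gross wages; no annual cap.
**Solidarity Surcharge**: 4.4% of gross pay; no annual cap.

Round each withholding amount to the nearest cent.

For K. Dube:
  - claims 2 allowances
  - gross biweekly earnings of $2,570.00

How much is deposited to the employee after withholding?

$2,130.41

Regional Income Tax: taxable = $2,570.00 − 2×$100.00 = $2,370.00
  5.98% × $2,370.00 = $141.73
Medical Insurance Levy: 3.19% × $2,570.00 = $81.98
Unemployment Insurance: 4% × $2,570.00 = $102.80
Solidarity Surcharge: 4.4% × $2,570.00 = $113.08
Total withheld: $141.73 + $81.98 + $102.80 + $113.08 = $439.59
Net pay: $2,570.00 − $439.59 = $2,130.41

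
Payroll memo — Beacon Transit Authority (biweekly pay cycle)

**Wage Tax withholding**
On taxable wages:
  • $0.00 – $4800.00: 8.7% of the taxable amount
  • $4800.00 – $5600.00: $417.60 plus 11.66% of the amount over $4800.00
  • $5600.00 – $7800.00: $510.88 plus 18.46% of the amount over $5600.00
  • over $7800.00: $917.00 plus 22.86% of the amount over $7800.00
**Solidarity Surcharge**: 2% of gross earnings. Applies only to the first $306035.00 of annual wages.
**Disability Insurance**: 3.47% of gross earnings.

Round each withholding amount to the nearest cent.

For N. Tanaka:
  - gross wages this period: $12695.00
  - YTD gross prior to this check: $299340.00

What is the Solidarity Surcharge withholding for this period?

Solidarity Surcharge: cap $306035.00 − YTD $299340.00 = $6695.00 subject; 2% × $6695.00 = $133.90

$133.90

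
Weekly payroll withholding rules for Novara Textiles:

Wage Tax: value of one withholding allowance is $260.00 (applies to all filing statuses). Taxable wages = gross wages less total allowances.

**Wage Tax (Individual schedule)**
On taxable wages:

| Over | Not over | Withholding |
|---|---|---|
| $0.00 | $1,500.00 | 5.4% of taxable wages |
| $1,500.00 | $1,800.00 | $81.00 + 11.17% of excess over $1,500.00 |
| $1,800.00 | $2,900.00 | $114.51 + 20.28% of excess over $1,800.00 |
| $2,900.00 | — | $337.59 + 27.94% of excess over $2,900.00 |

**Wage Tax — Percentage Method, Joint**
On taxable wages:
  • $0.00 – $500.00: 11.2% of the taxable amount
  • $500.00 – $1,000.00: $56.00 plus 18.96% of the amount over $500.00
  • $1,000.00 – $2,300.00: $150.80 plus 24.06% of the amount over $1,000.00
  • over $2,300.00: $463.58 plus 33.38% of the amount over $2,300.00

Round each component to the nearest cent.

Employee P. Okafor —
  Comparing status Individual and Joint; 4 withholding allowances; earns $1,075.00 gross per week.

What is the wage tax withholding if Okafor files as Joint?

Wage Tax (Joint): taxable = $1,075.00 − 4×$260.00 = $35.00
  11.2% × $35.00 = $3.92

$3.92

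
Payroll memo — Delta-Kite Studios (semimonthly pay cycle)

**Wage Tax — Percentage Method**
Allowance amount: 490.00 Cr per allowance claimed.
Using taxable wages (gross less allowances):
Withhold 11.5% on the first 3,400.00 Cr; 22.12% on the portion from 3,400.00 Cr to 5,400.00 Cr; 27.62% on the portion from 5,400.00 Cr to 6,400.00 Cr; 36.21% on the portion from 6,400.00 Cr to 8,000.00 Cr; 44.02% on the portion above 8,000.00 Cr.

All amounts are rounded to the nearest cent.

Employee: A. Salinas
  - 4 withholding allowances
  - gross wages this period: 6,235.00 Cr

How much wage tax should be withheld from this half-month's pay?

Wage Tax: taxable = 6,235.00 Cr − 4×490.00 Cr = 4,275.00 Cr
  391.00 Cr + 22.12% × (4,275.00 Cr − 3,400.00 Cr) = 391.00 Cr + 22.12% × 875.00 Cr = 584.55 Cr

584.55 Cr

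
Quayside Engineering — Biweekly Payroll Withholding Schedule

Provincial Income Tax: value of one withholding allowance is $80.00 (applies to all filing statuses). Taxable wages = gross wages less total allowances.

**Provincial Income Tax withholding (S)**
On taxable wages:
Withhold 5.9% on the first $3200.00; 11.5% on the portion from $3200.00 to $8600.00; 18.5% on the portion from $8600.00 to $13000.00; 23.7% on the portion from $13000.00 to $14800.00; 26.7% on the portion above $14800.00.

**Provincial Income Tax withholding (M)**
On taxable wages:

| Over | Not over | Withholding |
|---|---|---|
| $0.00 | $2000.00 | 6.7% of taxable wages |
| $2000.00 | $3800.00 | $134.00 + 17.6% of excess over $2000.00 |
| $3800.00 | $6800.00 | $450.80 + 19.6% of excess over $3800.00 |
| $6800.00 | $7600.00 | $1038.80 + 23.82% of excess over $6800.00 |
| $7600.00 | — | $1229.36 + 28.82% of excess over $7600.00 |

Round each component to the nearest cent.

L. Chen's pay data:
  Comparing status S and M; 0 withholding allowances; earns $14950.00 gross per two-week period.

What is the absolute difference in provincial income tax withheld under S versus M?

$1257.18

Provincial Income Tax (S): taxable = $14950.00
  $2050.40 + 26.7% × ($14950.00 − $14800.00) = $2050.40 + 26.7% × $150.00 = $2090.45
Provincial Income Tax (M): taxable = $14950.00
  $1229.36 + 28.82% × ($14950.00 − $7600.00) = $1229.36 + 28.82% × $7350.00 = $3347.63
Difference: |$2090.45 − $3347.63| = $1257.18 (higher under M)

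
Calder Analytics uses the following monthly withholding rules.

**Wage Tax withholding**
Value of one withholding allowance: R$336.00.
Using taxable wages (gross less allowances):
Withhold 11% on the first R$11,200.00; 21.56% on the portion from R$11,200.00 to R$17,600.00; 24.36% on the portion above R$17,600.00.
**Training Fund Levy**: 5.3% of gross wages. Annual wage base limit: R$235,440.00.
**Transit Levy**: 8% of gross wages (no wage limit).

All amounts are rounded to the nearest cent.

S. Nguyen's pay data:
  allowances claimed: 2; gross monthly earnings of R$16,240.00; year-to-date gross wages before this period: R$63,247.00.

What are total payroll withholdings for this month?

R$4,333.66

Wage Tax: taxable = R$16,240.00 − 2×R$336.00 = R$15,568.00
  R$1,232.00 + 21.56% × (R$15,568.00 − R$11,200.00) = R$1,232.00 + 21.56% × R$4,368.00 = R$2,173.74
Training Fund Levy: 5.3% × R$16,240.00 = R$860.72
Transit Levy: 8% × R$16,240.00 = R$1,299.20
Total: R$2,173.74 + R$860.72 + R$1,299.20 = R$4,333.66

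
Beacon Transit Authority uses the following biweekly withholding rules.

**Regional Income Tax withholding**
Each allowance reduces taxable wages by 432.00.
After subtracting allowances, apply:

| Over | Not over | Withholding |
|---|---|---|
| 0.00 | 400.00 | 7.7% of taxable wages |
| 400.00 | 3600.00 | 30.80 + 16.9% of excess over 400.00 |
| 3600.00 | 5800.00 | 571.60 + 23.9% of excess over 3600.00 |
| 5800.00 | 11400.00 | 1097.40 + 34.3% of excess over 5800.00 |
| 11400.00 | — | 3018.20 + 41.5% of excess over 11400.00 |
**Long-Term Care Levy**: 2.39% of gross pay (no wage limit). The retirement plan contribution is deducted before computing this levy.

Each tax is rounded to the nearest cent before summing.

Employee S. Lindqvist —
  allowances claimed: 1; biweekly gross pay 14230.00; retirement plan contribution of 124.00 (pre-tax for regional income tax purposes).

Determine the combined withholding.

Regional Income Tax: taxable = 14230.00 − 124.00 − 1×432.00 = 13674.00
  3018.20 + 41.5% × (13674.00 − 11400.00) = 3018.20 + 41.5% × 2274.00 = 3961.91
Long-Term Care Levy: 2.39% × 14106.00 = 337.13
Total: 3961.91 + 337.13 = 4299.04

4299.04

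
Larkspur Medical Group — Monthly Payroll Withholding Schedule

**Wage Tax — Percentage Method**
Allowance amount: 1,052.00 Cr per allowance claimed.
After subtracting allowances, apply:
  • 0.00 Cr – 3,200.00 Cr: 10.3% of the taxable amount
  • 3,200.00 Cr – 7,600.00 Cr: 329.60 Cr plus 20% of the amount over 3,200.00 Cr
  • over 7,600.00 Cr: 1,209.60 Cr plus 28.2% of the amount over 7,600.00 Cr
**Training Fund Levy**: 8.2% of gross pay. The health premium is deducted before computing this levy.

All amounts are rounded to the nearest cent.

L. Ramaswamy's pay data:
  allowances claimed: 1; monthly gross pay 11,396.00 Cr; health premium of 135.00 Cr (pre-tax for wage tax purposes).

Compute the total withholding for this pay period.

Wage Tax: taxable = 11,396.00 Cr − 135.00 Cr − 1×1,052.00 Cr = 10,209.00 Cr
  1,209.60 Cr + 28.2% × (10,209.00 Cr − 7,600.00 Cr) = 1,209.60 Cr + 28.2% × 2,609.00 Cr = 1,945.34 Cr
Training Fund Levy: 8.2% × 11,261.00 Cr = 923.40 Cr
Total: 1,945.34 Cr + 923.40 Cr = 2,868.74 Cr

2,868.74 Cr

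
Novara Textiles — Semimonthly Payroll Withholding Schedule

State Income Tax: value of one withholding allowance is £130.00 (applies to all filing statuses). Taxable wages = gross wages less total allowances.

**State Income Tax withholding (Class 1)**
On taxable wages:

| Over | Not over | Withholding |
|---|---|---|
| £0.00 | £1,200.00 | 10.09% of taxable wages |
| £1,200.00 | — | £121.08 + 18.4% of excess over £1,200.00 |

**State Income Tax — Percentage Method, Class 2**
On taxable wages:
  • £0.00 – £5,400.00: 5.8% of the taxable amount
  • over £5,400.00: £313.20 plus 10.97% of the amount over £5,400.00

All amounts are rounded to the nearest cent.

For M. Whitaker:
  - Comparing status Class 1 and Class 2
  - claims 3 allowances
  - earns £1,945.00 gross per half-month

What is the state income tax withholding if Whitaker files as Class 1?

State Income Tax (Class 1): taxable = £1,945.00 − 3×£130.00 = £1,555.00
  £121.08 + 18.4% × (£1,555.00 − £1,200.00) = £121.08 + 18.4% × £355.00 = £186.40

£186.40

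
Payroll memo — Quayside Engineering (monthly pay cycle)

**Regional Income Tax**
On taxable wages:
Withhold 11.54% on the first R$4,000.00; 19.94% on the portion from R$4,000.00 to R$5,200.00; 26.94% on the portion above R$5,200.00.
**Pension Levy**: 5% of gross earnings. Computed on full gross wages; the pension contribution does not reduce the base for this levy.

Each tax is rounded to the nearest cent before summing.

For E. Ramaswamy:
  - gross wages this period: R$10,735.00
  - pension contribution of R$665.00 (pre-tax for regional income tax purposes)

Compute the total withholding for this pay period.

Regional Income Tax: taxable = R$10,735.00 − R$665.00 = R$10,070.00
  R$700.88 + 26.94% × (R$10,070.00 − R$5,200.00) = R$700.88 + 26.94% × R$4,870.00 = R$2,012.86
Pension Levy: 5% × R$10,735.00 = R$536.75
Total: R$2,012.86 + R$536.75 = R$2,549.61

R$2,549.61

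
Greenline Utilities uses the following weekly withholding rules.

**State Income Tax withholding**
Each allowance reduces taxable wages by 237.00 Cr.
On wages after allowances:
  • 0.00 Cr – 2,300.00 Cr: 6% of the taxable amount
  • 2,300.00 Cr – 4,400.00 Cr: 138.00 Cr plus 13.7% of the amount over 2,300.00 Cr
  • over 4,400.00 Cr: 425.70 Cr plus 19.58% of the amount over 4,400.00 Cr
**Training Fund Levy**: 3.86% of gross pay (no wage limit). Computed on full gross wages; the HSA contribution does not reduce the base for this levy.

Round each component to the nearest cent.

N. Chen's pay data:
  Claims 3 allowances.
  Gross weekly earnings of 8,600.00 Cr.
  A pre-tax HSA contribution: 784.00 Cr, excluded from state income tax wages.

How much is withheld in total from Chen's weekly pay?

1,287.30 Cr

State Income Tax: taxable = 8,600.00 Cr − 784.00 Cr − 3×237.00 Cr = 7,105.00 Cr
  425.70 Cr + 19.58% × (7,105.00 Cr − 4,400.00 Cr) = 425.70 Cr + 19.58% × 2,705.00 Cr = 955.34 Cr
Training Fund Levy: 3.86% × 8,600.00 Cr = 331.96 Cr
Total: 955.34 Cr + 331.96 Cr = 1,287.30 Cr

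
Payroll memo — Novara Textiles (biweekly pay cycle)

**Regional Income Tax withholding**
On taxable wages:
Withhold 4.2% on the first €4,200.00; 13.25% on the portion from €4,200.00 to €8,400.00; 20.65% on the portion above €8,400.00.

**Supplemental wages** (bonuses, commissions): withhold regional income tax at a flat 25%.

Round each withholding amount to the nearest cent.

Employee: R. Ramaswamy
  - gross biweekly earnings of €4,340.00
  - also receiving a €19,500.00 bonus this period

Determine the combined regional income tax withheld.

€5,069.95

Regional Income Tax: taxable = €4,340.00
  €176.40 + 13.25% × (€4,340.00 − €4,200.00) = €176.40 + 13.25% × €140.00 = €194.95
Supplemental (25% flat on bonus): 25% × €19,500.00 = €4,875.00
Total regional income tax: €194.95 + €4,875.00 = €5,069.95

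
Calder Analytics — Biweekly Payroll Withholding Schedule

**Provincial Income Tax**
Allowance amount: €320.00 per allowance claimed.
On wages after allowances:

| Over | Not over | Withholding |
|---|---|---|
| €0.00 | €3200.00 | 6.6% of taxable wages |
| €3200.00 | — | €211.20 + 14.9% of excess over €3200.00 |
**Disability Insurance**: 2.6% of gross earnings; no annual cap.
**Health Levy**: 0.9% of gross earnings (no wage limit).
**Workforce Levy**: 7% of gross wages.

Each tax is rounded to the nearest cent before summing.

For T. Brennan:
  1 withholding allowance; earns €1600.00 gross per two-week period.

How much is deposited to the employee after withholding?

Provincial Income Tax: taxable = €1600.00 − 1×€320.00 = €1280.00
  6.6% × €1280.00 = €84.48
Disability Insurance: 2.6% × €1600.00 = €41.60
Health Levy: 0.9% × €1600.00 = €14.40
Workforce Levy: 7% × €1600.00 = €112.00
Total withheld: €84.48 + €41.60 + €14.40 + €112.00 = €252.48
Net pay: €1600.00 − €252.48 = €1347.52

€1347.52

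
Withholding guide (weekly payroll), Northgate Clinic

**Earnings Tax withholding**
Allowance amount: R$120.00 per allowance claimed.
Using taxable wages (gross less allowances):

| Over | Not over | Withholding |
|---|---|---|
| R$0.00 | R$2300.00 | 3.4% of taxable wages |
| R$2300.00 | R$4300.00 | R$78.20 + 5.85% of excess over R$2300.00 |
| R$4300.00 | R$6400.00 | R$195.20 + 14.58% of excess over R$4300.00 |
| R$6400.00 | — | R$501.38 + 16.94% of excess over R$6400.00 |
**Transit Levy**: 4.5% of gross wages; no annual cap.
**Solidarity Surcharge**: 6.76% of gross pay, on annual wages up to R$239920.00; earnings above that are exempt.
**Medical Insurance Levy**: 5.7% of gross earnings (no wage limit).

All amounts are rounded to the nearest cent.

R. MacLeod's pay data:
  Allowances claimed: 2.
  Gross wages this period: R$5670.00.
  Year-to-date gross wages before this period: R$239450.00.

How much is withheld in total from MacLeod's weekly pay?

R$970.06

Earnings Tax: taxable = R$5670.00 − 2×R$120.00 = R$5430.00
  R$195.20 + 14.58% × (R$5430.00 − R$4300.00) = R$195.20 + 14.58% × R$1130.00 = R$359.95
Transit Levy: 4.5% × R$5670.00 = R$255.15
Solidarity Surcharge: cap R$239920.00 − YTD R$239450.00 = R$470.00 subject; 6.76% × R$470.00 = R$31.77
Medical Insurance Levy: 5.7% × R$5670.00 = R$323.19
Total: R$359.95 + R$255.15 + R$31.77 + R$323.19 = R$970.06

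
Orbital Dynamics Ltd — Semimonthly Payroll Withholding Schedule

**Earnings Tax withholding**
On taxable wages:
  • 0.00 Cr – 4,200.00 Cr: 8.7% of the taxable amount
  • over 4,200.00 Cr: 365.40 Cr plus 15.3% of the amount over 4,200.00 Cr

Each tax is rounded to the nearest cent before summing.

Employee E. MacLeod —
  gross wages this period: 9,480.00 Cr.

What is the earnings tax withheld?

1,173.24 Cr

Earnings Tax: taxable = 9,480.00 Cr
  365.40 Cr + 15.3% × (9,480.00 Cr − 4,200.00 Cr) = 365.40 Cr + 15.3% × 5,280.00 Cr = 1,173.24 Cr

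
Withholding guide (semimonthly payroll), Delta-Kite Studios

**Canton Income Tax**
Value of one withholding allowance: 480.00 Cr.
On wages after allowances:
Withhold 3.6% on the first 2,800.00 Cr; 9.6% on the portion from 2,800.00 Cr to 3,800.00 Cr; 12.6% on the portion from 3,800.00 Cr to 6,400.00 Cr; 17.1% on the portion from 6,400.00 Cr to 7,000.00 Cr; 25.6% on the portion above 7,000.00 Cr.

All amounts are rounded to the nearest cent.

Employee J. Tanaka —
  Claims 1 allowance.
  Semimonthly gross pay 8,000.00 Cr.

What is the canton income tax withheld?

Canton Income Tax: taxable = 8,000.00 Cr − 1×480.00 Cr = 7,520.00 Cr
  627.00 Cr + 25.6% × (7,520.00 Cr − 7,000.00 Cr) = 627.00 Cr + 25.6% × 520.00 Cr = 760.12 Cr

760.12 Cr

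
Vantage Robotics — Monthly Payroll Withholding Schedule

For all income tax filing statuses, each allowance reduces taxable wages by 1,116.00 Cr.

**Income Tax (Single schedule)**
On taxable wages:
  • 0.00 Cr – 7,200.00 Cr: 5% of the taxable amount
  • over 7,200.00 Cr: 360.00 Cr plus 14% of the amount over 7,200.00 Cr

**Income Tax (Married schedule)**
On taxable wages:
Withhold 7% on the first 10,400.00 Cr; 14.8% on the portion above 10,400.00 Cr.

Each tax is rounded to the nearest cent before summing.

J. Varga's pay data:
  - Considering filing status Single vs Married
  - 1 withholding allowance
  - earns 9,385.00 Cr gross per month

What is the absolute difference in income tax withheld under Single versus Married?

69.17 Cr

Income Tax (Single): taxable = 9,385.00 Cr − 1×1,116.00 Cr = 8,269.00 Cr
  360.00 Cr + 14% × (8,269.00 Cr − 7,200.00 Cr) = 360.00 Cr + 14% × 1,069.00 Cr = 509.66 Cr
Income Tax (Married): taxable = 9,385.00 Cr − 1×1,116.00 Cr = 8,269.00 Cr
  7% × 8,269.00 Cr = 578.83 Cr
Difference: |509.66 Cr − 578.83 Cr| = 69.17 Cr (higher under Married)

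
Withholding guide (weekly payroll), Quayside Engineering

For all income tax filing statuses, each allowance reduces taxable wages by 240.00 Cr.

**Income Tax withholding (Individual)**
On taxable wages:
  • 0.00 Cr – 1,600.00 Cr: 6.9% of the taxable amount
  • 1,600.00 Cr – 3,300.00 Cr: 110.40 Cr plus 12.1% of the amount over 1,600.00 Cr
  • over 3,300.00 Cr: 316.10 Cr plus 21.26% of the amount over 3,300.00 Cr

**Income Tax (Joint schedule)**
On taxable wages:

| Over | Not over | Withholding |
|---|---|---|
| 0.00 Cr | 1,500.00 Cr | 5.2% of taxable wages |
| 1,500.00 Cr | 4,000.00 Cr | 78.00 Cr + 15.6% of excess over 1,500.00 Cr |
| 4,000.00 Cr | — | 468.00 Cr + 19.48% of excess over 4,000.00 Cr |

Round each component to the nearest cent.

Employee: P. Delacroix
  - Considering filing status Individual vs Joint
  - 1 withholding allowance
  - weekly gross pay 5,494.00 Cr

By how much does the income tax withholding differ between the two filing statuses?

Income Tax (Individual): taxable = 5,494.00 Cr − 1×240.00 Cr = 5,254.00 Cr
  316.10 Cr + 21.26% × (5,254.00 Cr − 3,300.00 Cr) = 316.10 Cr + 21.26% × 1,954.00 Cr = 731.52 Cr
Income Tax (Joint): taxable = 5,494.00 Cr − 1×240.00 Cr = 5,254.00 Cr
  468.00 Cr + 19.48% × (5,254.00 Cr − 4,000.00 Cr) = 468.00 Cr + 19.48% × 1,254.00 Cr = 712.28 Cr
Difference: |731.52 Cr − 712.28 Cr| = 19.24 Cr (higher under Individual)

19.24 Cr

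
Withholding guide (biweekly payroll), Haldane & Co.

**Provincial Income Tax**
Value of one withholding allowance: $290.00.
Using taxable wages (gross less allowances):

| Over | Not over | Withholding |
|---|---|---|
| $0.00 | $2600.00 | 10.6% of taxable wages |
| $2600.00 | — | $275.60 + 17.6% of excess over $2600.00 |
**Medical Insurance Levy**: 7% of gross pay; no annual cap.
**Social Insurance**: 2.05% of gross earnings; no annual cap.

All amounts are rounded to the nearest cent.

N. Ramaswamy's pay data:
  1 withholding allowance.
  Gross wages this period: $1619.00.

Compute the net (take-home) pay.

Provincial Income Tax: taxable = $1619.00 − 1×$290.00 = $1329.00
  10.6% × $1329.00 = $140.87
Medical Insurance Levy: 7% × $1619.00 = $113.33
Social Insurance: 2.05% × $1619.00 = $33.19
Total withheld: $140.87 + $113.33 + $33.19 = $287.39
Net pay: $1619.00 − $287.39 = $1331.61

$1331.61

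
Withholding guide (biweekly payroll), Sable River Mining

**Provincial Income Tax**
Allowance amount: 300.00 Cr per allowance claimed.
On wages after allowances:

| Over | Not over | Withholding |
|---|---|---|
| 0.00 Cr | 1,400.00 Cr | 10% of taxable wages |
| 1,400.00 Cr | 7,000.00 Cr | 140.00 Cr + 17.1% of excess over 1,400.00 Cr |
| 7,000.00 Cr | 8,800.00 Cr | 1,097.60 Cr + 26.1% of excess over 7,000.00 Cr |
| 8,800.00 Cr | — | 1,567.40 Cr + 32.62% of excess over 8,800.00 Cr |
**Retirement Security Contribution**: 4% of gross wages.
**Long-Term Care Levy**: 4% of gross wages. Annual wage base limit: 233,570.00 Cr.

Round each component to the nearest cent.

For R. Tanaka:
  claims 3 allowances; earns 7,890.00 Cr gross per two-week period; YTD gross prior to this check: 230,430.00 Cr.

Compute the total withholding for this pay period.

Provincial Income Tax: taxable = 7,890.00 Cr − 3×300.00 Cr = 6,990.00 Cr
  140.00 Cr + 17.1% × (6,990.00 Cr − 1,400.00 Cr) = 140.00 Cr + 17.1% × 5,590.00 Cr = 1,095.89 Cr
Retirement Security Contribution: 4% × 7,890.00 Cr = 315.60 Cr
Long-Term Care Levy: cap 233,570.00 Cr − YTD 230,430.00 Cr = 3,140.00 Cr subject; 4% × 3,140.00 Cr = 125.60 Cr
Total: 1,095.89 Cr + 315.60 Cr + 125.60 Cr = 1,537.09 Cr

1,537.09 Cr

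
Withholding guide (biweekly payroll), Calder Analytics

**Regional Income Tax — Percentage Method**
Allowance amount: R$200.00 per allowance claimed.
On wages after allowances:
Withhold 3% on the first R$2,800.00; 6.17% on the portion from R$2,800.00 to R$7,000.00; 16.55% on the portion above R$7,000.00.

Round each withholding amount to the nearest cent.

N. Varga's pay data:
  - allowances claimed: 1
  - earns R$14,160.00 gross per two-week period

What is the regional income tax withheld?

R$1,495.02

Regional Income Tax: taxable = R$14,160.00 − 1×R$200.00 = R$13,960.00
  R$343.14 + 16.55% × (R$13,960.00 − R$7,000.00) = R$343.14 + 16.55% × R$6,960.00 = R$1,495.02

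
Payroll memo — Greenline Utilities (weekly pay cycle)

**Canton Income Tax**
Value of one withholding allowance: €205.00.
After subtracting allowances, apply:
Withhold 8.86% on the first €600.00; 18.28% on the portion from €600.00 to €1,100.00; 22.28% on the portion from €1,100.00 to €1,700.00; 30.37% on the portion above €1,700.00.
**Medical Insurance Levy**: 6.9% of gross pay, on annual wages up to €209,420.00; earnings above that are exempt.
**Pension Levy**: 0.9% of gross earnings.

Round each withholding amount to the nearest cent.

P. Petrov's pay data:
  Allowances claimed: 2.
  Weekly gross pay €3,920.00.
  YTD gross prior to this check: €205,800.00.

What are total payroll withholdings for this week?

€1,113.00

Canton Income Tax: taxable = €3,920.00 − 2×€205.00 = €3,510.00
  €278.24 + 30.37% × (€3,510.00 − €1,700.00) = €278.24 + 30.37% × €1,810.00 = €827.94
Medical Insurance Levy: cap €209,420.00 − YTD €205,800.00 = €3,620.00 subject; 6.9% × €3,620.00 = €249.78
Pension Levy: 0.9% × €3,920.00 = €35.28
Total: €827.94 + €249.78 + €35.28 = €1,113.00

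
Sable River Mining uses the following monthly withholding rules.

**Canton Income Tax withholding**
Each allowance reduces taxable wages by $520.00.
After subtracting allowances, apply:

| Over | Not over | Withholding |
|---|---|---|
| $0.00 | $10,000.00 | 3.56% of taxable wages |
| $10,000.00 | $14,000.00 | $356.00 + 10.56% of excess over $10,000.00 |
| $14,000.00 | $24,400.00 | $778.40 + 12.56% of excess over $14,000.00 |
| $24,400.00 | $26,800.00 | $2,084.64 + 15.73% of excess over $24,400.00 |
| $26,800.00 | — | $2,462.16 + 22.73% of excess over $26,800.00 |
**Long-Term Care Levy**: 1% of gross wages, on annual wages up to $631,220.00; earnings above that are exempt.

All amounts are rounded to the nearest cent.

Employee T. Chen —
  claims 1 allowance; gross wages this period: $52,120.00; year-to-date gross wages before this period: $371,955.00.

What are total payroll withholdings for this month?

Canton Income Tax: taxable = $52,120.00 − 1×$520.00 = $51,600.00
  $2,462.16 + 22.73% × ($51,600.00 − $26,800.00) = $2,462.16 + 22.73% × $24,800.00 = $8,099.20
Long-Term Care Levy: 1% × $52,120.00 = $521.20
Total: $8,099.20 + $521.20 = $8,620.40

$8,620.40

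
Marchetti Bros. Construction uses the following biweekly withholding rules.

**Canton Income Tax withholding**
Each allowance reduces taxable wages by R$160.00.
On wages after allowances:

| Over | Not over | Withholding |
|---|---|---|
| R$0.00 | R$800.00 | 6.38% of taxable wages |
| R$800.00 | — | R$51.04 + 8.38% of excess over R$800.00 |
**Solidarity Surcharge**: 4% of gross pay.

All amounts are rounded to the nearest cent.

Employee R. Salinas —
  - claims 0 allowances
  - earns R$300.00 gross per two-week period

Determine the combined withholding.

Canton Income Tax: taxable = R$300.00
  6.38% × R$300.00 = R$19.14
Solidarity Surcharge: 4% × R$300.00 = R$12.00
Total: R$19.14 + R$12.00 = R$31.14

R$31.14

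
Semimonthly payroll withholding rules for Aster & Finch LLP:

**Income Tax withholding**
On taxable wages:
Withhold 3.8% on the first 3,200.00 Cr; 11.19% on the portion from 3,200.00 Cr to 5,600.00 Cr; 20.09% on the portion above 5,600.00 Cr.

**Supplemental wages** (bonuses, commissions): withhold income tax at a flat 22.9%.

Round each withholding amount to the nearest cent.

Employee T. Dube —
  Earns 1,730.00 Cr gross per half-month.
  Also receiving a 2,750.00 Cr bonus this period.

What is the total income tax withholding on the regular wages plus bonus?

695.49 Cr

Income Tax: taxable = 1,730.00 Cr
  3.8% × 1,730.00 Cr = 65.74 Cr
Supplemental (22.9% flat on bonus): 22.9% × 2,750.00 Cr = 629.75 Cr
Total income tax: 65.74 Cr + 629.75 Cr = 695.49 Cr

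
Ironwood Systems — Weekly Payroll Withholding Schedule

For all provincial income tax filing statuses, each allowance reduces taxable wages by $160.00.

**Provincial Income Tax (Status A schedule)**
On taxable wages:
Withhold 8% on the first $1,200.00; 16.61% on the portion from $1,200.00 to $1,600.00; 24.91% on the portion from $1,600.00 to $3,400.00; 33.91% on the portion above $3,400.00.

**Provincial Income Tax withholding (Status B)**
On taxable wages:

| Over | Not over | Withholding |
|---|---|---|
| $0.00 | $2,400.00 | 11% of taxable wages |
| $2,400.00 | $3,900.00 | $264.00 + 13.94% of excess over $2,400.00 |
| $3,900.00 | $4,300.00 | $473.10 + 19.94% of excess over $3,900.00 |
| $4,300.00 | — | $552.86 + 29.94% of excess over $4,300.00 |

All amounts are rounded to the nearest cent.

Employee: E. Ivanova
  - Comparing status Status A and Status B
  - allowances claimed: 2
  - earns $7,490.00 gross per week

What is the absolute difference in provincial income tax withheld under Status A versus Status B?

$477.09

Provincial Income Tax (Status A): taxable = $7,490.00 − 2×$160.00 = $7,170.00
  $610.82 + 33.91% × ($7,170.00 − $3,400.00) = $610.82 + 33.91% × $3,770.00 = $1,889.23
Provincial Income Tax (Status B): taxable = $7,490.00 − 2×$160.00 = $7,170.00
  $552.86 + 29.94% × ($7,170.00 − $4,300.00) = $552.86 + 29.94% × $2,870.00 = $1,412.14
Difference: |$1,889.23 − $1,412.14| = $477.09 (higher under Status A)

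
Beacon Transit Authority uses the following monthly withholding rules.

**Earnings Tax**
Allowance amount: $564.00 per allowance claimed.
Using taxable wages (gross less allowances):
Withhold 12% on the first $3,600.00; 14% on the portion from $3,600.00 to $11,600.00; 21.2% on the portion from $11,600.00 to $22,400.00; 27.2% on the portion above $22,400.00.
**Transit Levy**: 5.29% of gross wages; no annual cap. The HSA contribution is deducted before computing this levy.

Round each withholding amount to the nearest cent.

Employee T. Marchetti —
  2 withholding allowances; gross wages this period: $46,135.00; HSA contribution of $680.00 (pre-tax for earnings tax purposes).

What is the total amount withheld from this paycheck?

$12,210.31

Earnings Tax: taxable = $46,135.00 − $680.00 − 2×$564.00 = $44,327.00
  $3,841.60 + 27.2% × ($44,327.00 − $22,400.00) = $3,841.60 + 27.2% × $21,927.00 = $9,805.74
Transit Levy: 5.29% × $45,455.00 = $2,404.57
Total: $9,805.74 + $2,404.57 = $12,210.31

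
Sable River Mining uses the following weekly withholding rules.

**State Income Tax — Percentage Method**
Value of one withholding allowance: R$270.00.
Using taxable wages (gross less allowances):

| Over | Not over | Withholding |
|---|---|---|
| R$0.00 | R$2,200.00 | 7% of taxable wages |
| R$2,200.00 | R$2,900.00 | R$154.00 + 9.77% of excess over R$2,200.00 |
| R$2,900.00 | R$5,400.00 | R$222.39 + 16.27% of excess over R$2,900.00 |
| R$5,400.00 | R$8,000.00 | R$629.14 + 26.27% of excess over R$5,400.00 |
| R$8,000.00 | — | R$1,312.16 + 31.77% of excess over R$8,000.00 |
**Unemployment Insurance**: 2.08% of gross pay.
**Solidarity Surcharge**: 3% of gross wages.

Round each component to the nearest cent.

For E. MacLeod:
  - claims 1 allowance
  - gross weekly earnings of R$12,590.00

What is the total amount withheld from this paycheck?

R$3,324.19

State Income Tax: taxable = R$12,590.00 − 1×R$270.00 = R$12,320.00
  R$1,312.16 + 31.77% × (R$12,320.00 − R$8,000.00) = R$1,312.16 + 31.77% × R$4,320.00 = R$2,684.62
Unemployment Insurance: 2.08% × R$12,590.00 = R$261.87
Solidarity Surcharge: 3% × R$12,590.00 = R$377.70
Total: R$2,684.62 + R$261.87 + R$377.70 = R$3,324.19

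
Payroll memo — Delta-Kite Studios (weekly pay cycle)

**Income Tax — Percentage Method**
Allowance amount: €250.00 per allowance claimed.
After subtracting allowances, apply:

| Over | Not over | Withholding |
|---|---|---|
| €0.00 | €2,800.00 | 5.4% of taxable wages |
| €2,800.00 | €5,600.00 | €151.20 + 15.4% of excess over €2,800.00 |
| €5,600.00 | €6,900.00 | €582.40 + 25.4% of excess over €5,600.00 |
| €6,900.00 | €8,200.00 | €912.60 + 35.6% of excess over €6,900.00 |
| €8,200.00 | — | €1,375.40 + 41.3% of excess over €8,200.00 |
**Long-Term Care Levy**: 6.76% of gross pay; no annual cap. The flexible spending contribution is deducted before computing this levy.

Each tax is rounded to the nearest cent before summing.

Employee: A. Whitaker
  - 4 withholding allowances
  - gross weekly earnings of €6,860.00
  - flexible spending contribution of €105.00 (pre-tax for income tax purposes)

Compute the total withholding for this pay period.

Income Tax: taxable = €6,860.00 − €105.00 − 4×€250.00 = €5,755.00
  €582.40 + 25.4% × (€5,755.00 − €5,600.00) = €582.40 + 25.4% × €155.00 = €621.77
Long-Term Care Levy: 6.76% × €6,755.00 = €456.64
Total: €621.77 + €456.64 = €1,078.41

€1,078.41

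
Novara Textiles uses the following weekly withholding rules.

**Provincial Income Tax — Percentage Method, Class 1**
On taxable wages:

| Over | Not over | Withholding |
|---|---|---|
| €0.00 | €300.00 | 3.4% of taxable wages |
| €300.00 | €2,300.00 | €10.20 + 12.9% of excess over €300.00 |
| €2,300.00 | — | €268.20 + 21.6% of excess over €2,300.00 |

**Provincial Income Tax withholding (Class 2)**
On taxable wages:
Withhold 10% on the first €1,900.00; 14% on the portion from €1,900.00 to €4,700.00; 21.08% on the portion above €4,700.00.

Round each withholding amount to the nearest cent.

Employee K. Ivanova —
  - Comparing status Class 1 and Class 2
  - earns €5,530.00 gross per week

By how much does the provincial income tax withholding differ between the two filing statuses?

Provincial Income Tax (Class 1): taxable = €5,530.00
  €268.20 + 21.6% × (€5,530.00 − €2,300.00) = €268.20 + 21.6% × €3,230.00 = €965.88
Provincial Income Tax (Class 2): taxable = €5,530.00
  €582.00 + 21.08% × (€5,530.00 − €4,700.00) = €582.00 + 21.08% × €830.00 = €756.96
Difference: |€965.88 − €756.96| = €208.92 (higher under Class 1)

€208.92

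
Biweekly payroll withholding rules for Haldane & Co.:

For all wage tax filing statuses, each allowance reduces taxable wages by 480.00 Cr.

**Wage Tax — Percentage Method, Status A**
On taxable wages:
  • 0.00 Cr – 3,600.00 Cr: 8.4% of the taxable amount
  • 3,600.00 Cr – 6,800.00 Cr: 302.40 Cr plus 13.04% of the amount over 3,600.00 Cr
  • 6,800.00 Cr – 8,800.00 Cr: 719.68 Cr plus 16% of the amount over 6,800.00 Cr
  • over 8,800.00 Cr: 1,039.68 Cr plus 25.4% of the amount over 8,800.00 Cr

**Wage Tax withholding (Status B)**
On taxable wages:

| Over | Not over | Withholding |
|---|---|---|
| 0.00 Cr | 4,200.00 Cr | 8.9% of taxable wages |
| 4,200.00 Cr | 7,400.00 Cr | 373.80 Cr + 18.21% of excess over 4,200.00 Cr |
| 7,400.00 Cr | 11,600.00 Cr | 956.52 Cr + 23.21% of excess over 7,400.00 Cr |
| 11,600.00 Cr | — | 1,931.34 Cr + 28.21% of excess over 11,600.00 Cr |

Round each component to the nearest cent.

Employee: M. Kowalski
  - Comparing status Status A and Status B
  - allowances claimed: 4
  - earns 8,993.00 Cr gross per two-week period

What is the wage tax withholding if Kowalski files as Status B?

Wage Tax (Status B): taxable = 8,993.00 Cr − 4×480.00 Cr = 7,073.00 Cr
  373.80 Cr + 18.21% × (7,073.00 Cr − 4,200.00 Cr) = 373.80 Cr + 18.21% × 2,873.00 Cr = 896.97 Cr

896.97 Cr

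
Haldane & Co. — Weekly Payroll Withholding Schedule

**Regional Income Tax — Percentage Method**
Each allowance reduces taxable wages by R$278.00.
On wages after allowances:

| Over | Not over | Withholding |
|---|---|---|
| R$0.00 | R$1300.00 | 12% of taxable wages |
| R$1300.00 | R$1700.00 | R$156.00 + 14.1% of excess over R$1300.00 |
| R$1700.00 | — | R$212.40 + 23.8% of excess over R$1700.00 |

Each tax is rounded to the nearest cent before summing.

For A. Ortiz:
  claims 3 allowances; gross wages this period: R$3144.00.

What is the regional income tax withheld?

Regional Income Tax: taxable = R$3144.00 − 3×R$278.00 = R$2310.00
  R$212.40 + 23.8% × (R$2310.00 − R$1700.00) = R$212.40 + 23.8% × R$610.00 = R$357.58

R$357.58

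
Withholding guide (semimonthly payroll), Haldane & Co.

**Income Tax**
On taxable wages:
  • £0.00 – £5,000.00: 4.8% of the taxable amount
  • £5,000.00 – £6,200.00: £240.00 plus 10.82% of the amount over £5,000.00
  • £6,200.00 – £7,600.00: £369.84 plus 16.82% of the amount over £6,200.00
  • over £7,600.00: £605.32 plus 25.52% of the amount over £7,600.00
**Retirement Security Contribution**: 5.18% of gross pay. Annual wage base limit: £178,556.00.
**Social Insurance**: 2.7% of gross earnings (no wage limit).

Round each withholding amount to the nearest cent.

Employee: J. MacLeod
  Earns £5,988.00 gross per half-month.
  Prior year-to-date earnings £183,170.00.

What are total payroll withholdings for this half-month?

Income Tax: taxable = £5,988.00
  £240.00 + 10.82% × (£5,988.00 − £5,000.00) = £240.00 + 10.82% × £988.00 = £346.90
Retirement Security Contribution: YTD £183,170.00 ≥ cap £178,556.00 → £0.00
Social Insurance: 2.7% × £5,988.00 = £161.68
Total: £346.90 + £0.00 + £161.68 = £508.58

£508.58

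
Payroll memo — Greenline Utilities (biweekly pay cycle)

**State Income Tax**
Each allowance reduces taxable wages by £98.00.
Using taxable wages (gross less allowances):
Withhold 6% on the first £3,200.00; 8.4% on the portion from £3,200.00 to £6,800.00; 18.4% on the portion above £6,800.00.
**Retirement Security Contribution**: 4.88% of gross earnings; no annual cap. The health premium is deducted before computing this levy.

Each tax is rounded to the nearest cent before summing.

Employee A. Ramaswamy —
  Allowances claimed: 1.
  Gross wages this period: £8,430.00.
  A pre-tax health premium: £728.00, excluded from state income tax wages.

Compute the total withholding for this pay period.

State Income Tax: taxable = £8,430.00 − £728.00 − 1×£98.00 = £7,604.00
  £494.40 + 18.4% × (£7,604.00 − £6,800.00) = £494.40 + 18.4% × £804.00 = £642.34
Retirement Security Contribution: 4.88% × £7,702.00 = £375.86
Total: £642.34 + £375.86 = £1,018.20

£1,018.20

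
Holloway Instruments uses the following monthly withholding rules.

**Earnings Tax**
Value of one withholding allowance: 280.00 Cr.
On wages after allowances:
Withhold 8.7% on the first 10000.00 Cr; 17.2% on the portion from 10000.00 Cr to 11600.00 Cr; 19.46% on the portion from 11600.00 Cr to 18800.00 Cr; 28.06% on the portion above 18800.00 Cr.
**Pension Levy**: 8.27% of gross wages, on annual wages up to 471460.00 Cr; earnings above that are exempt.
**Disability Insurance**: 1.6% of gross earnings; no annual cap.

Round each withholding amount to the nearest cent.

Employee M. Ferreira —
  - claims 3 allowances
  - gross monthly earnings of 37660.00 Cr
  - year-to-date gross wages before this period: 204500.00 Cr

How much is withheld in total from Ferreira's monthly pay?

Earnings Tax: taxable = 37660.00 Cr − 3×280.00 Cr = 36820.00 Cr
  2546.32 Cr + 28.06% × (36820.00 Cr − 18800.00 Cr) = 2546.32 Cr + 28.06% × 18020.00 Cr = 7602.73 Cr
Pension Levy: 8.27% × 37660.00 Cr = 3114.48 Cr
Disability Insurance: 1.6% × 37660.00 Cr = 602.56 Cr
Total: 7602.73 Cr + 3114.48 Cr + 602.56 Cr = 11319.77 Cr

11319.77 Cr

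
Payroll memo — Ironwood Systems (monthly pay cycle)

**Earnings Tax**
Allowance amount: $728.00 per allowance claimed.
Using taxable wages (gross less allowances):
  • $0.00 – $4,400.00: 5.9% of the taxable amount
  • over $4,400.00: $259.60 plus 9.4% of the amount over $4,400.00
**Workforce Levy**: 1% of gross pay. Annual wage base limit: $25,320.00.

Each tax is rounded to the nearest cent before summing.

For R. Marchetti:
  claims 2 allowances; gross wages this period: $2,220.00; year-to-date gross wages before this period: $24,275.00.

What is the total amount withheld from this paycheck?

$55.53

Earnings Tax: taxable = $2,220.00 − 2×$728.00 = $764.00
  5.9% × $764.00 = $45.08
Workforce Levy: cap $25,320.00 − YTD $24,275.00 = $1,045.00 subject; 1% × $1,045.00 = $10.45
Total: $45.08 + $10.45 = $55.53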